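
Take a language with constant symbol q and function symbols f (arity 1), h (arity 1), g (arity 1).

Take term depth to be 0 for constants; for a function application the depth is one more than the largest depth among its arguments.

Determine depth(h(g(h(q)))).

depth(h(q)) = 1 + depth(q) = 1 + 0 = 1
depth(g(h(q))) = 1 + depth(h(q)) = 1 + 1 = 2
depth(h(g(h(q)))) = 1 + depth(g(h(q))) = 1 + 2 = 3

3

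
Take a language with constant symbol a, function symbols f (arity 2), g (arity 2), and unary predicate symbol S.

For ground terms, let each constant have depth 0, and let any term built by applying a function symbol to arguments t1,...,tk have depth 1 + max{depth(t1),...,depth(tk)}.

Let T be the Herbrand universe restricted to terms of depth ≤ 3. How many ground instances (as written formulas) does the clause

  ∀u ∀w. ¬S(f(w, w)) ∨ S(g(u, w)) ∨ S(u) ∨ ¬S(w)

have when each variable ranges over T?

Ground terms of depth ≤ 3:
  Write N_k for the number of ground terms of depth ≤ k. A term of depth ≤ k is either a constant or a function symbol applied to arguments of depth ≤ k−1, so N_k = 1 + N_{k-1}^2 + N_{k-1}^2.
  N_0 = 1
  N_1 = 1 + 1^2 + 1^2 = 3
  N_2 = 1 + 3^2 + 3^2 = 19
  N_3 = 1 + 19^2 + 19^2 = 723
So there are 723 ground terms available for substitution.
There are 2 variables to instantiate (u, w), each occurring in at least one literal, so different choices give different ground instances.
Number of ground instances = 723^2 = 522729.

522729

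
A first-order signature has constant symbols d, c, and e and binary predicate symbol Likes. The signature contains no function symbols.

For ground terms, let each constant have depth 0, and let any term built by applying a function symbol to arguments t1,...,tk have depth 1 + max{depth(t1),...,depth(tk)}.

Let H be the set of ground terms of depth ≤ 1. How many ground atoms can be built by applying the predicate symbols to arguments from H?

First count ground terms of depth ≤ 1.
With no function symbols every ground term is a constant, so there are exactly 3 ground terms at every depth bound.
N_0 = 3
N_1 = 3
So |H| = 3.
Each predicate of arity r yields |H|^r ground atoms (one per choice of an r-tuple from H):
  Likes: 3^2 = 9
Total ground atoms: 9.

9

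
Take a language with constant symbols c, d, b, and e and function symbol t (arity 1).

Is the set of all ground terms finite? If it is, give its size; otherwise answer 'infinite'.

The signature has at least one function symbol (t, arity 1) and at least one constant (c).
Iterating t gives infinitely many distinct ground terms: c, t(c), t(t(c)), ...
So the Herbrand universe is infinite.

infinite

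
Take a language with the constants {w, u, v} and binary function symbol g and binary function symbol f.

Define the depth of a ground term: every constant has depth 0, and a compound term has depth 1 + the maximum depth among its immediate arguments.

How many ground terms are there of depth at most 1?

21

If N_k denotes the number of depth-≤k ground terms, the 3 constants give N_0 = 3, and each function symbol of arity r contributes N_{k-1}^r new terms at level k: N_k = 3 + N_{k-1}^2 + N_{k-1}^2.
N_0 = 3
N_1 = 3 + 3^2 + 3^2 = 21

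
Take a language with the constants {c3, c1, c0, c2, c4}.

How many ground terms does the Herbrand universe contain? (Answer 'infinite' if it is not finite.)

5

There are no function symbols, so every ground term is one of the 5 constants.
The Herbrand universe is {c3, c1, c0, c2, c4}, which is finite with 5 elements.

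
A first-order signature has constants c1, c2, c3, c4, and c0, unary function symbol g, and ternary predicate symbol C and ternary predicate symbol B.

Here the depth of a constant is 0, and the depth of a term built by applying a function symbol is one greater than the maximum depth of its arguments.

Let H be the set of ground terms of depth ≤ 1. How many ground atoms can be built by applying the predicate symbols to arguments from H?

First count ground terms of depth ≤ 1.
Let N_k count ground terms of depth at most k. Each non-constant term of depth ≤ k is some function symbol applied to depth-≤(k−1) arguments, giving N_k = 5 + N_{k-1}.
N_0 = 5
N_1 = 5 + 5 = 10
Explicitly: c1, c2, c3, c4, c0, g(c1), g(c2), g(c3), g(c4), g(c0).
So |H| = 10.
Each predicate of arity r yields |H|^r ground atoms (one per choice of an r-tuple from H):
  C: 10^3 = 1000;  B: 10^3 = 1000
Total ground atoms: 1000 + 1000 = 2000.

2000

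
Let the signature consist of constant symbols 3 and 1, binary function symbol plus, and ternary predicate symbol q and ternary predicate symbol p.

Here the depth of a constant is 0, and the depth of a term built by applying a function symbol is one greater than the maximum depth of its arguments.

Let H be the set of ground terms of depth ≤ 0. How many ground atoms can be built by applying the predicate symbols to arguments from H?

16

First count ground terms of depth ≤ 0.
Let N_k = |{terms of depth ≤ k}|. Then N_0 = 2 and N_k = 2 + N_{k-1}^2 for k ≥ 1 (one summand per function symbol, arity giving the exponent).
N_0 = 2
Explicitly: 3, 1.
So |H| = 2.
Ground atoms are formed by filling each argument slot of a predicate with a term from H, so an r-ary predicate gives |H|^r atoms:
  q: 2^3 = 8;  p: 2^3 = 8
Total ground atoms: 8 + 8 = 16.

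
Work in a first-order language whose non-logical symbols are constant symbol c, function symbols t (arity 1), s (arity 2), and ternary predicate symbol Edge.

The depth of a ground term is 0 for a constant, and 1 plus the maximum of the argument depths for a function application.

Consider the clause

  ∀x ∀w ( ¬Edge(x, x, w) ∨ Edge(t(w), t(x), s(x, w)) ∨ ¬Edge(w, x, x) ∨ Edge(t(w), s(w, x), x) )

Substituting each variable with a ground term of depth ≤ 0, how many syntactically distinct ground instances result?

Ground terms of depth ≤ 0:
  If N_k denotes the number of depth-≤k ground terms, the 1 constant gives N_0 = 1, and each function symbol of arity r contributes N_{k-1}^r new terms at level k: N_k = 1 + N_{k-1} + N_{k-1}^2.
  N_0 = 1
  Explicitly: c.
So there is exactly 1 ground term available for substitution.
The body mentions every one of the 2 quantified variables; since ground terms form a free algebra, no two substitutions collapse to the same formula.
Number of ground instances = 1^2 = 1.

1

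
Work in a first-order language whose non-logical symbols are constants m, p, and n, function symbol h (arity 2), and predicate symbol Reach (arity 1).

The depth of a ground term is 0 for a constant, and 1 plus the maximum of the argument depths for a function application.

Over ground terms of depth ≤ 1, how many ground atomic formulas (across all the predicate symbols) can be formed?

12

First count ground terms of depth ≤ 1.
Count level by level. With function symbols h/2, the terms of depth ≤ k are the 3 constants together with each function applied to depth-≤(k−1) tuples, so N_k = 3 + N_{k-1}^2.
N_0 = 3
N_1 = 3 + 3^2 = 12
Explicitly: m, p, n, h(m, m), h(m, p), h(m, n), h(p, m), h(p, p), h(p, n), h(n, m), h(n, p), h(n, n).
So |H| = 12.
Each predicate of arity r yields |H|^r ground atoms (one per choice of an r-tuple from H):
  Reach: 12
Total ground atoms: 12.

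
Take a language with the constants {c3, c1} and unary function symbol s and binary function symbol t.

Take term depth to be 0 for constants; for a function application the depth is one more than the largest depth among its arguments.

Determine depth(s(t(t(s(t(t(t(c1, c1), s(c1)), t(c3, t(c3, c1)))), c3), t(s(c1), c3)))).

7

depth(t(c1, c1)) = 1 + max(0, 0) = 1
depth(s(c1)) = 1 + depth(c1) = 1 + 0 = 1
depth(t(t(c1, c1), s(c1))) = 1 + max(1, 1) = 2
depth(t(c3, c1)) = 1 + max(0, 0) = 1
depth(t(c3, t(c3, c1))) = 1 + max(0, 1) = 2
depth(t(t(t(c1, c1), s(c1)), t(c3, t(c3, c1)))) = 1 + max(2, 2) = 3
depth(s(t(t(t(c1, c1), s(c1)), t(c3, t(c3, c1))))) = 1 + depth(t(t(t(c1, c1), s(c1)), t(c3, t(c3, c1)))) = 1 + 3 = 4
depth(t(s(t(t(t(c1, c1), s(c1)), t(c3, t(c3, c1)))), c3)) = 1 + max(4, 0) = 5
depth(t(s(c1), c3)) = 1 + max(1, 0) = 2
depth(t(t(s(t(t(t(c1, c1), s(c1)), t(c3, t(c3, c1)))), c3), t(s(c1), c3))) = 1 + max(5, 2) = 6
depth(s(t(t(s(t(t(t(c1, c1), s(c1)), t(c3, t(c3, c1)))), c3), t(s(c1), c3)))) = 1 + depth(t(t(s(t(t(t(c1, c1), s(c1)), t(c3, t(c3, c1)))), c3), t(s(c1), c3))) = 1 + 6 = 7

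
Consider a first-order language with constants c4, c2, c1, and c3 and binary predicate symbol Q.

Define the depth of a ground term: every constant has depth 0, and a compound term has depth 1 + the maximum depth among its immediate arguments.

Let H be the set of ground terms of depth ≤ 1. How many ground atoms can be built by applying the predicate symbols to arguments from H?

16

First count ground terms of depth ≤ 1.
With no function symbols every ground term is a constant, so there are exactly 4 ground terms at every depth bound.
N_0 = 4
N_1 = 4
So |H| = 4.
For each predicate symbol, the number of ground atoms is |H| raised to its arity; summing:
  Q: 4^2 = 16
Total ground atoms: 16.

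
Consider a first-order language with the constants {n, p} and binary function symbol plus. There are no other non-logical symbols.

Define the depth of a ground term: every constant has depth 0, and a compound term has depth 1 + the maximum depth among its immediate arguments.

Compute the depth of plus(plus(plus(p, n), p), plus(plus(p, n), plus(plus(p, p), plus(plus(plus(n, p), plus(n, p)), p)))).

6

depth(plus(p, n)) = 1 + max(0, 0) = 1
depth(plus(plus(p, n), p)) = 1 + max(1, 0) = 2
depth(plus(p, p)) = 1 + max(0, 0) = 1
depth(plus(n, p)) = 1 + max(0, 0) = 1
depth(plus(plus(n, p), plus(n, p))) = 1 + max(1, 1) = 2
depth(plus(plus(plus(n, p), plus(n, p)), p)) = 1 + max(2, 0) = 3
depth(plus(plus(p, p), plus(plus(plus(n, p), plus(n, p)), p))) = 1 + max(1, 3) = 4
depth(plus(plus(p, n), plus(plus(p, p), plus(plus(plus(n, p), plus(n, p)), p)))) = 1 + max(1, 4) = 5
depth(plus(plus(plus(p, n), p), plus(plus(p, n), plus(plus(p, p), plus(plus(plus(n, p), plus(n, p)), p))))) = 1 + max(2, 5) = 6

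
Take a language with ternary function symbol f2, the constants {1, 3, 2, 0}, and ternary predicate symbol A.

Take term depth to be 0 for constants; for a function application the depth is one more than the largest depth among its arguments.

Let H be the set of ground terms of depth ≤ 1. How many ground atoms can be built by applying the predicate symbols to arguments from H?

314432

First count ground terms of depth ≤ 1.
Let N_k count ground terms of depth at most k. Each non-constant term of depth ≤ k is some function symbol applied to depth-≤(k−1) arguments, giving N_k = 4 + N_{k-1}^3.
N_0 = 4
N_1 = 4 + 4^3 = 68
So |H| = 68.
For each predicate symbol, the number of ground atoms is |H| raised to its arity; summing:
  A: 68^3 = 314432
Total ground atoms: 314432.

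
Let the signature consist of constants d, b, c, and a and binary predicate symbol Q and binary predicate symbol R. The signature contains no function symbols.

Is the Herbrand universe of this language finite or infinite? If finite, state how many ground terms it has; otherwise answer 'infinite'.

There are no function symbols, so every ground term is one of the 4 constants.
The Herbrand universe is {d, b, c, a}, which is finite with 4 elements.

4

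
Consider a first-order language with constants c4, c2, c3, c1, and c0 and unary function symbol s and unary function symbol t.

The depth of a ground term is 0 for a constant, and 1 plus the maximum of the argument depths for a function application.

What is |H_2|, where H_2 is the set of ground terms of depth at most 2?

35

If N_k denotes the number of depth-≤k ground terms, the 5 constants give N_0 = 5, and each function symbol of arity r contributes N_{k-1}^r new terms at level k: N_k = 5 + N_{k-1} + N_{k-1}.
N_0 = 5
N_1 = 5 + 5 + 5 = 15
N_2 = 5 + 15 + 15 = 35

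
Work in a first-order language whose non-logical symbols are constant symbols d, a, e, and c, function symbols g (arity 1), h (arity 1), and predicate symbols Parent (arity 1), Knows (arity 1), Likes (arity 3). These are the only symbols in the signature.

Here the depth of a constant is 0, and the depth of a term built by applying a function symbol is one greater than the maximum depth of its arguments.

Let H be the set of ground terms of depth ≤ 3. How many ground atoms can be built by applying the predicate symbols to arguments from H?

First count ground terms of depth ≤ 3.
Let N_k count ground terms of depth at most k. Each non-constant term of depth ≤ k is some function symbol applied to depth-≤(k−1) arguments, giving N_k = 4 + N_{k-1} + N_{k-1}.
N_0 = 4
N_1 = 4 + 4 + 4 = 12
N_2 = 4 + 12 + 12 = 28
N_3 = 4 + 28 + 28 = 60
So |H| = 60.
Each predicate of arity r yields |H|^r ground atoms (one per choice of an r-tuple from H):
  Parent: 60;  Knows: 60;  Likes: 60^3 = 216000
Total ground atoms: 60 + 60 + 216000 = 216120.

216120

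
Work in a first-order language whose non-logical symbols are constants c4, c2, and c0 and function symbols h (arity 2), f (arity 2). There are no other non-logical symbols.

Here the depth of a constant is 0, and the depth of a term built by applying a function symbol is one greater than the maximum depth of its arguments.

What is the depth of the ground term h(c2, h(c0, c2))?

2

depth(h(c0, c2)) = 1 + max(0, 0) = 1
depth(h(c2, h(c0, c2))) = 1 + max(0, 1) = 2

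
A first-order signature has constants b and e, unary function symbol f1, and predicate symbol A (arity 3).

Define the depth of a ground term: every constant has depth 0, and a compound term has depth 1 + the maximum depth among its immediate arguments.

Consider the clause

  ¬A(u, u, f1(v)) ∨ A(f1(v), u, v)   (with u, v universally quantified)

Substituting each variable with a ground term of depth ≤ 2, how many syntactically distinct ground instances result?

Ground terms of depth ≤ 2:
  Write N_k for the number of ground terms of depth ≤ k. A term of depth ≤ k is either a constant or a function symbol applied to arguments of depth ≤ k−1, so N_k = 2 + N_{k-1}.
  N_0 = 2
  N_1 = 2 + 2 = 4
  N_2 = 2 + 4 = 6
So there are 6 ground terms available for substitution.
Each of u, v ranges independently over the available ground terms, and distinct assignments produce distinct instances.
Number of ground instances = 6^2 = 36.

36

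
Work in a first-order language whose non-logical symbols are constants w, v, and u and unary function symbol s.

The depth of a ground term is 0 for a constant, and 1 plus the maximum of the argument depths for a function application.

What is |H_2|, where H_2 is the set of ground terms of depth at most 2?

Write N_k for the number of ground terms of depth ≤ k. A term of depth ≤ k is either a constant or a function symbol applied to arguments of depth ≤ k−1, so N_k = 3 + N_{k-1}.
N_0 = 3
N_1 = 3 + 3 = 6
N_2 = 3 + 6 = 9
Explicitly: w, v, u, s(w), s(v), s(u), s(s(w)), s(s(v)), s(s(u)).

9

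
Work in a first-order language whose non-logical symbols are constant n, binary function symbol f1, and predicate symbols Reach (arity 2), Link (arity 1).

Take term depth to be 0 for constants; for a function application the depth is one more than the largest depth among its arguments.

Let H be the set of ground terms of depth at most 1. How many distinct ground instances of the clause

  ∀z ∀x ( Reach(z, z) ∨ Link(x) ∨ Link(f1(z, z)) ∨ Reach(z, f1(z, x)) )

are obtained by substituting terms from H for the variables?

4

Ground terms of depth ≤ 1:
  Count level by level. With function symbols f1/2, the terms of depth ≤ k are the 1 constant together with each function applied to depth-≤(k−1) tuples, so N_k = 1 + N_{k-1}^2.
  N_0 = 1
  N_1 = 1 + 1^2 = 2
  Explicitly: n, f1(n, n).
So there are 2 ground terms available for substitution.
There are 2 variables to instantiate (z, x), each occurring in at least one literal, so different choices give different ground instances.
Number of ground instances = 2^2 = 4.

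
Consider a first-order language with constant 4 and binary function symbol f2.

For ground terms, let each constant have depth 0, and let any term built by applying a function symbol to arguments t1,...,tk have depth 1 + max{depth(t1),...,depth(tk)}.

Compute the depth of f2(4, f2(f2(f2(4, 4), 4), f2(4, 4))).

depth(f2(4, 4)) = 1 + max(0, 0) = 1
depth(f2(f2(4, 4), 4)) = 1 + max(1, 0) = 2
depth(f2(f2(f2(4, 4), 4), f2(4, 4))) = 1 + max(2, 1) = 3
depth(f2(4, f2(f2(f2(4, 4), 4), f2(4, 4)))) = 1 + max(0, 3) = 4

4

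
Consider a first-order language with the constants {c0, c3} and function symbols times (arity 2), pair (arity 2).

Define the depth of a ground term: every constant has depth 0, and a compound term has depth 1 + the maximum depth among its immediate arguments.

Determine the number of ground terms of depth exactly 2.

Let N_k = |{terms of depth ≤ k}|. Then N_0 = 2 and N_k = 2 + N_{k-1}^2 + N_{k-1}^2 for k ≥ 1 (one summand per function symbol, arity giving the exponent).
N_0 = 2
N_1 = 2 + 2^2 + 2^2 = 10
N_2 = 2 + 10^2 + 10^2 = 202
Terms of depth exactly 2: N_2 − N_1 = 202 − 10 = 192.

192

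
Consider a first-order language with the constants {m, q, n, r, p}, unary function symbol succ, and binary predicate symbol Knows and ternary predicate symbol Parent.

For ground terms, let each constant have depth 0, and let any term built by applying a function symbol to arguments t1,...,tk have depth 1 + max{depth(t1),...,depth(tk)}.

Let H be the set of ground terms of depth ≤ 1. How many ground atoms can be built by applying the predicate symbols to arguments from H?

First count ground terms of depth ≤ 1.
Write N_k for the number of ground terms of depth ≤ k. A term of depth ≤ k is either a constant or a function symbol applied to arguments of depth ≤ k−1, so N_k = 5 + N_{k-1}.
N_0 = 5
N_1 = 5 + 5 = 10
Explicitly: m, q, n, r, p, succ(m), succ(q), succ(n), succ(r), succ(p).
So |H| = 10.
For each predicate symbol, the number of ground atoms is |H| raised to its arity; summing:
  Knows: 10^2 = 100;  Parent: 10^3 = 1000
Total ground atoms: 100 + 1000 = 1100.

1100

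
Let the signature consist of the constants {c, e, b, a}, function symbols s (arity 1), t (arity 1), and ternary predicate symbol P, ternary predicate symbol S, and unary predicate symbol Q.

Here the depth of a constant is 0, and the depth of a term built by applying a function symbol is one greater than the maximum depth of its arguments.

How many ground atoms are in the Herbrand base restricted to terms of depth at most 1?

First count ground terms of depth ≤ 1.
Count level by level. With function symbols s/1, t/1, the terms of depth ≤ k are the 4 constants together with each function applied to depth-≤(k−1) tuples, so N_k = 4 + N_{k-1} + N_{k-1}.
N_0 = 4
N_1 = 4 + 4 + 4 = 12
Explicitly: c, e, b, a, s(c), s(e), s(b), s(a), t(c), t(e), t(b), t(a).
So |H| = 12.
A ground atom is a predicate applied to a tuple of terms from H, so the count is the sum over predicates of |H|^arity:
  P: 12^3 = 1728;  S: 12^3 = 1728;  Q: 12
Total ground atoms: 1728 + 1728 + 12 = 3468.

3468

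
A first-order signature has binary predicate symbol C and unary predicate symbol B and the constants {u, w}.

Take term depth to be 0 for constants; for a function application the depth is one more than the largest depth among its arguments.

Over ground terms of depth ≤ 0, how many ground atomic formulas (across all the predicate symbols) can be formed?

6

First count ground terms of depth ≤ 0.
With no function symbols every ground term is a constant, so there are exactly 2 ground terms at every depth bound.
N_0 = 2
So |H| = 2.
For each predicate symbol, the number of ground atoms is |H| raised to its arity; summing:
  C: 2^2 = 4;  B: 2
Total ground atoms: 4 + 2 = 6.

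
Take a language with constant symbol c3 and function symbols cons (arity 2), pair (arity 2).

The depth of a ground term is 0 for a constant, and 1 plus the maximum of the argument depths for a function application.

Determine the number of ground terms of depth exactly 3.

Write N_k for the number of ground terms of depth ≤ k. A term of depth ≤ k is either a constant or a function symbol applied to arguments of depth ≤ k−1, so N_k = 1 + N_{k-1}^2 + N_{k-1}^2.
N_0 = 1
N_1 = 1 + 1^2 + 1^2 = 3
N_2 = 1 + 3^2 + 3^2 = 19
N_3 = 1 + 19^2 + 19^2 = 723
Terms of depth exactly 3: N_3 − N_2 = 723 − 19 = 704.

704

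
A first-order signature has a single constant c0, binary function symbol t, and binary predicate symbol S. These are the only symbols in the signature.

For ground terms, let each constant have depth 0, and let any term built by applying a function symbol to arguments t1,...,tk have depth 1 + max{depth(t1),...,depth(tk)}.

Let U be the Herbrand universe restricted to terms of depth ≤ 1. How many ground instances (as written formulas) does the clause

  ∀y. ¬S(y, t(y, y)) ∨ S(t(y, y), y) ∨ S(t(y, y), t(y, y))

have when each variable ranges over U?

2

Ground terms of depth ≤ 1:
  Let N_k count ground terms of depth at most k. Each non-constant term of depth ≤ k is some function symbol applied to depth-≤(k−1) arguments, giving N_k = 1 + N_{k-1}^2.
  N_0 = 1
  N_1 = 1 + 1^2 = 2
So there are 2 ground terms available for substitution.
The variable y ranges independently over the available ground terms, and distinct assignments produce distinct instances.
Number of ground instances = 2.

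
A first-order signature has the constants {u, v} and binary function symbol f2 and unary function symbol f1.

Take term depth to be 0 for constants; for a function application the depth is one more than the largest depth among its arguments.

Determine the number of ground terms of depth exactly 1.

6

Count level by level. With function symbols f2/2, f1/1, the terms of depth ≤ k are the 2 constants together with each function applied to depth-≤(k−1) tuples, so N_k = 2 + N_{k-1}^2 + N_{k-1}.
N_0 = 2
N_1 = 2 + 2^2 + 2 = 8
Terms of depth exactly 1: N_1 − N_0 = 8 − 2 = 6.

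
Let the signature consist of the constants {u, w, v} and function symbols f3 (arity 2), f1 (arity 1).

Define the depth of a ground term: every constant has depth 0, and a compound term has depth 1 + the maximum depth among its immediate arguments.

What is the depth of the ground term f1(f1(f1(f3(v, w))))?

4

depth(f3(v, w)) = 1 + max(0, 0) = 1
depth(f1(f3(v, w))) = 1 + depth(f3(v, w)) = 1 + 1 = 2
depth(f1(f1(f3(v, w)))) = 1 + depth(f1(f3(v, w))) = 1 + 2 = 3
depth(f1(f1(f1(f3(v, w))))) = 1 + depth(f1(f1(f3(v, w)))) = 1 + 3 = 4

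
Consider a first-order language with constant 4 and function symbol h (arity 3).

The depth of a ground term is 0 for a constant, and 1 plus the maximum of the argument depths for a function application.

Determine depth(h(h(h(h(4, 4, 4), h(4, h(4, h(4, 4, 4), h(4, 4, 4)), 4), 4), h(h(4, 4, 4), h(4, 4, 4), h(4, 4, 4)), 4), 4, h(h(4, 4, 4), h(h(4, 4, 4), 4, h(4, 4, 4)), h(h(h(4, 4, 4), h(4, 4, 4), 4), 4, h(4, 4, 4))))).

depth(h(4, 4, 4)) = 1 + max(0, 0, 0) = 1
depth(h(4, h(4, 4, 4), h(4, 4, 4))) = 1 + max(0, 1, 1) = 2
depth(h(4, h(4, h(4, 4, 4), h(4, 4, 4)), 4)) = 1 + max(0, 2, 0) = 3
depth(h(h(4, 4, 4), h(4, h(4, h(4, 4, 4), h(4, 4, 4)), 4), 4)) = 1 + max(1, 3, 0) = 4
depth(h(h(4, 4, 4), h(4, 4, 4), h(4, 4, 4))) = 1 + max(1, 1, 1) = 2
depth(h(h(h(4, 4, 4), h(4, h(4, h(4, 4, 4), h(4, 4, 4)), 4), 4), h(h(4, 4, 4), h(4, 4, 4), h(4, 4, 4)), 4)) = 1 + max(4, 2, 0) = 5
depth(h(h(4, 4, 4), 4, h(4, 4, 4))) = 1 + max(1, 0, 1) = 2
depth(h(h(4, 4, 4), h(4, 4, 4), 4)) = 1 + max(1, 1, 0) = 2
depth(h(h(h(4, 4, 4), h(4, 4, 4), 4), 4, h(4, 4, 4))) = 1 + max(2, 0, 1) = 3
depth(h(h(4, 4, 4), h(h(4, 4, 4), 4, h(4, 4, 4)), h(h(h(4, 4, 4), h(4, 4, 4), 4), 4, h(4, 4, 4)))) = 1 + max(1, 2, 3) = 4
depth(h(h(h(h(4, 4, 4), h(4, h(4, h(4, 4, 4), h(4, 4, 4)), 4), 4), h(h(4, 4, 4), h(4, 4, 4), h(4, 4, 4)), 4), 4, h(h(4, 4, 4), h(h(4, 4, 4), 4, h(4, 4, 4)), h(h(h(4, 4, 4), h(4, 4, 4), 4), 4, h(4, 4, 4))))) = 1 + max(5, 0, 4) = 6

6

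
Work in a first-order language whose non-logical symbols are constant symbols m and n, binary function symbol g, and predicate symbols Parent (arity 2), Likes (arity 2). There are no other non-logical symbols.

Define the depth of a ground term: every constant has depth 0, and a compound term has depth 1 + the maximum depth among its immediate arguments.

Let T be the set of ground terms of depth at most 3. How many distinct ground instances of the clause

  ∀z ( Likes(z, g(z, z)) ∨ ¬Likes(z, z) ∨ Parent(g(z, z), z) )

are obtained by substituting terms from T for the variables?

1446

Ground terms of depth ≤ 3:
  Let N_k count ground terms of depth at most k. Each non-constant term of depth ≤ k is some function symbol applied to depth-≤(k−1) arguments, giving N_k = 2 + N_{k-1}^2.
  N_0 = 2
  N_1 = 2 + 2^2 = 6
  N_2 = 2 + 6^2 = 38
  N_3 = 2 + 38^2 = 1446
So there are 1446 ground terms available for substitution.
The variable z ranges independently over the available ground terms, and distinct assignments produce distinct instances.
Number of ground instances = 1446.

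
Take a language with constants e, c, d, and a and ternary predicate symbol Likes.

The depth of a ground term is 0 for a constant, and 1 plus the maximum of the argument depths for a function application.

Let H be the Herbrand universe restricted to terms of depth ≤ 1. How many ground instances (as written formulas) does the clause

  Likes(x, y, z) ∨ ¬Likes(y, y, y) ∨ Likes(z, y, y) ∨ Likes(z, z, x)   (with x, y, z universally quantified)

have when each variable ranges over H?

64

Ground terms of depth ≤ 1:
  With no function symbols every ground term is a constant, so there are exactly 4 ground terms at every depth bound.
  N_0 = 4
  N_1 = 4
So there are 4 ground terms available for substitution.
Each of x, y, z ranges independently over the available ground terms, and distinct assignments produce distinct instances.
Number of ground instances = 4^3 = 64.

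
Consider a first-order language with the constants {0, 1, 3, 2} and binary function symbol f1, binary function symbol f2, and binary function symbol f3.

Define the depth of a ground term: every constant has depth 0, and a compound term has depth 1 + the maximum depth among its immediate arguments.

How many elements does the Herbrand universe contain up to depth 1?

Count level by level. With function symbols f1/2, f2/2, f3/2, the terms of depth ≤ k are the 4 constants together with each function applied to depth-≤(k−1) tuples, so N_k = 4 + N_{k-1}^2 + N_{k-1}^2 + N_{k-1}^2.
N_0 = 4
N_1 = 4 + 4^2 + 4^2 + 4^2 = 52

52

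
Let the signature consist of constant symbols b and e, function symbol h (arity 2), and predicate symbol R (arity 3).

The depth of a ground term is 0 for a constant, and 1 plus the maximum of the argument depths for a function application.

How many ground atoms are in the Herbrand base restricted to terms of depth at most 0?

8

First count ground terms of depth ≤ 0.
Let N_k = |{terms of depth ≤ k}|. Then N_0 = 2 and N_k = 2 + N_{k-1}^2 for k ≥ 1 (one summand per function symbol, arity giving the exponent).
N_0 = 2
So |H| = 2.
For each predicate symbol, the number of ground atoms is |H| raised to its arity; summing:
  R: 2^3 = 8
Total ground atoms: 8.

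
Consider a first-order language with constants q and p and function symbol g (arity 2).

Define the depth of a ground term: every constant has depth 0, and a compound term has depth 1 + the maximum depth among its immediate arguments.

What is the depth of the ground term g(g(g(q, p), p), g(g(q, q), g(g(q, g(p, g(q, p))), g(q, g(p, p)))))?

depth(g(q, p)) = 1 + max(0, 0) = 1
depth(g(g(q, p), p)) = 1 + max(1, 0) = 2
depth(g(q, q)) = 1 + max(0, 0) = 1
depth(g(p, g(q, p))) = 1 + max(0, 1) = 2
depth(g(q, g(p, g(q, p)))) = 1 + max(0, 2) = 3
depth(g(p, p)) = 1 + max(0, 0) = 1
depth(g(q, g(p, p))) = 1 + max(0, 1) = 2
depth(g(g(q, g(p, g(q, p))), g(q, g(p, p)))) = 1 + max(3, 2) = 4
depth(g(g(q, q), g(g(q, g(p, g(q, p))), g(q, g(p, p))))) = 1 + max(1, 4) = 5
depth(g(g(g(q, p), p), g(g(q, q), g(g(q, g(p, g(q, p))), g(q, g(p, p)))))) = 1 + max(2, 5) = 6

6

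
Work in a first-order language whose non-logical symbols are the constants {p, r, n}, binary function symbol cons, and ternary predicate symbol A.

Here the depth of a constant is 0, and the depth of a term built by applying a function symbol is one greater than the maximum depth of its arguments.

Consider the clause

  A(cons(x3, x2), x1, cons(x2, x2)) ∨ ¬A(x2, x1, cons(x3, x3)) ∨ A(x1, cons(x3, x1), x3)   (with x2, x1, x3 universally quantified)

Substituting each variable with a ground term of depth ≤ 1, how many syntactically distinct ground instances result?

Ground terms of depth ≤ 1:
  Let N_k count ground terms of depth at most k. Each non-constant term of depth ≤ k is some function symbol applied to depth-≤(k−1) arguments, giving N_k = 3 + N_{k-1}^2.
  N_0 = 3
  N_1 = 3 + 3^2 = 12
  Explicitly: p, r, n, cons(p, p), cons(p, r), cons(p, n), cons(r, p), cons(r, r), cons(r, n), cons(n, p), cons(n, r), cons(n, n).
So there are 12 ground terms available for substitution.
The body mentions every one of the 3 quantified variables; since ground terms form a free algebra, no two substitutions collapse to the same formula.
Number of ground instances = 12^3 = 1728.

1728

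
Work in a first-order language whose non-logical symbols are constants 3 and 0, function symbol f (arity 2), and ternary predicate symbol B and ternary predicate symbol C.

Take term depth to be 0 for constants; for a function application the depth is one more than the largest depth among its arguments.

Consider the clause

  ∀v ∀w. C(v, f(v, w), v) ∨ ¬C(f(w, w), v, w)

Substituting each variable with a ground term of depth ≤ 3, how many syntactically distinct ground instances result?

2090916

Ground terms of depth ≤ 3:
  Let N_k count ground terms of depth at most k. Each non-constant term of depth ≤ k is some function symbol applied to depth-≤(k−1) arguments, giving N_k = 2 + N_{k-1}^2.
  N_0 = 2
  N_1 = 2 + 2^2 = 6
  N_2 = 2 + 6^2 = 38
  N_3 = 2 + 38^2 = 1446
So there are 1446 ground terms available for substitution.
The body mentions every one of the 2 quantified variables; since ground terms form a free algebra, no two substitutions collapse to the same formula.
Number of ground instances = 1446^2 = 2090916.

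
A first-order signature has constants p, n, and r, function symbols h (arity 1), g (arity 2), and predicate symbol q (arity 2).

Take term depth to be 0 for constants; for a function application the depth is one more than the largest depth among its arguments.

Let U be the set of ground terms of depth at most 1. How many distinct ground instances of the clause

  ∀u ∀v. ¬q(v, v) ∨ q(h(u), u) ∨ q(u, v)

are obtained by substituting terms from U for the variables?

225

Ground terms of depth ≤ 1:
  Write N_k for the number of ground terms of depth ≤ k. A term of depth ≤ k is either a constant or a function symbol applied to arguments of depth ≤ k−1, so N_k = 3 + N_{k-1} + N_{k-1}^2.
  N_0 = 3
  N_1 = 3 + 3 + 3^2 = 15
So there are 15 ground terms available for substitution.
There are 2 variables to instantiate (u, v), each occurring in at least one literal, so different choices give different ground instances.
Number of ground instances = 15^2 = 225.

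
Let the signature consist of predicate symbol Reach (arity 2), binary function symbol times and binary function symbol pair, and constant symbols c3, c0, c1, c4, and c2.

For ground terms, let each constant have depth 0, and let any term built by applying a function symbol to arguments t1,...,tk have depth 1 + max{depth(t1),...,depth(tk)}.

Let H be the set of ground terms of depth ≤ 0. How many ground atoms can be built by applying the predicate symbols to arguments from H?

25

First count ground terms of depth ≤ 0.
Let N_k count ground terms of depth at most k. Each non-constant term of depth ≤ k is some function symbol applied to depth-≤(k−1) arguments, giving N_k = 5 + N_{k-1}^2 + N_{k-1}^2.
N_0 = 5
So |H| = 5.
Each predicate of arity r yields |H|^r ground atoms (one per choice of an r-tuple from H):
  Reach: 5^2 = 25
Total ground atoms: 25.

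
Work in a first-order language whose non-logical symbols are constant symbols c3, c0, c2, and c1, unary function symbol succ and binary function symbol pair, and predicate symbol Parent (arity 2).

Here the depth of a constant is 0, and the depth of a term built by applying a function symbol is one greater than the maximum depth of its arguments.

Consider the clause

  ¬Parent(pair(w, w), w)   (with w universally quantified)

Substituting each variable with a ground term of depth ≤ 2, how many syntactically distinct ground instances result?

Ground terms of depth ≤ 2:
  Let N_k count ground terms of depth at most k. Each non-constant term of depth ≤ k is some function symbol applied to depth-≤(k−1) arguments, giving N_k = 4 + N_{k-1} + N_{k-1}^2.
  N_0 = 4
  N_1 = 4 + 4 + 4^2 = 24
  N_2 = 4 + 24 + 24^2 = 604
So there are 604 ground terms available for substitution.
There is 1 variable to instantiate (w),  occurring in at least one literal, so different choices give different ground instances.
Number of ground instances = 604.

604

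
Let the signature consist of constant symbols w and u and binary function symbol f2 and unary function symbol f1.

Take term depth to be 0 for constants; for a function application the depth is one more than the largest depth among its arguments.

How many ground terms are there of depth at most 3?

If N_k denotes the number of depth-≤k ground terms, the 2 constants give N_0 = 2, and each function symbol of arity r contributes N_{k-1}^r new terms at level k: N_k = 2 + N_{k-1}^2 + N_{k-1}.
N_0 = 2
N_1 = 2 + 2^2 + 2 = 8
N_2 = 2 + 8^2 + 8 = 74
N_3 = 2 + 74^2 + 74 = 5552

5552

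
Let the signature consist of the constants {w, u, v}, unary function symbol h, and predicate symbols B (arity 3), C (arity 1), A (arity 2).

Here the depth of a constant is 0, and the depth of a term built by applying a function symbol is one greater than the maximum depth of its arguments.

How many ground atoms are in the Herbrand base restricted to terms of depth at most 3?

First count ground terms of depth ≤ 3.
Let N_k = |{terms of depth ≤ k}|. Then N_0 = 3 and N_k = 3 + N_{k-1} for k ≥ 1 (one summand per function symbol, arity giving the exponent).
N_0 = 3
N_1 = 3 + 3 = 6
N_2 = 3 + 6 = 9
N_3 = 3 + 9 = 12
Explicitly: w, u, v, h(w), h(u), h(v), h(h(w)), h(h(u)), h(h(v)), h(h(h(w))), h(h(h(u))), h(h(h(v))).
So |H| = 12.
Ground atoms are formed by filling each argument slot of a predicate with a term from H, so an r-ary predicate gives |H|^r atoms:
  B: 12^3 = 1728;  C: 12;  A: 12^2 = 144
Total ground atoms: 1728 + 12 + 144 = 1884.

1884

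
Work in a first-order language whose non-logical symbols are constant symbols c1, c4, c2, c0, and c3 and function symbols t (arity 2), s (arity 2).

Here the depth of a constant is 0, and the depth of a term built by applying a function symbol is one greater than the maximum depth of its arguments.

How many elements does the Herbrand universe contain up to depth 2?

Write N_k for the number of ground terms of depth ≤ k. A term of depth ≤ k is either a constant or a function symbol applied to arguments of depth ≤ k−1, so N_k = 5 + N_{k-1}^2 + N_{k-1}^2.
N_0 = 5
N_1 = 5 + 5^2 + 5^2 = 55
N_2 = 5 + 55^2 + 55^2 = 6055

6055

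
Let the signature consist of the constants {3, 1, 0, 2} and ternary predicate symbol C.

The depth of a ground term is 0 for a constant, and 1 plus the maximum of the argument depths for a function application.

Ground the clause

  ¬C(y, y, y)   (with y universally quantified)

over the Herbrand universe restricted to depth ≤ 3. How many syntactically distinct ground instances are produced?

4

Ground terms of depth ≤ 3:
  With no function symbols every ground term is a constant, so there are exactly 4 ground terms at every depth bound.
  N_0 = 4
  N_1 = 4
  N_2 = 4
  N_3 = 4
  Explicitly: 3, 1, 0, 2.
So there are 4 ground terms available for substitution.
The clause has 1 distinct variable (y), which appears in the body. In the free term algebra distinct substitutions yield syntactically distinct ground instances.
Number of ground instances = 4.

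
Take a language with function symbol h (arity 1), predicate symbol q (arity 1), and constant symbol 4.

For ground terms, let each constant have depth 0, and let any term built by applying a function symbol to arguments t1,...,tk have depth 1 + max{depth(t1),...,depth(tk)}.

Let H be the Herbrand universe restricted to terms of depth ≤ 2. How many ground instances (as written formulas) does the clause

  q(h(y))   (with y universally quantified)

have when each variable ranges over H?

3

Ground terms of depth ≤ 2:
  Let N_k = |{terms of depth ≤ k}|. Then N_0 = 1 and N_k = 1 + N_{k-1} for k ≥ 1 (one summand per function symbol, arity giving the exponent).
  N_0 = 1
  N_1 = 1 + 1 = 2
  N_2 = 1 + 2 = 3
So there are 3 ground terms available for substitution.
The clause has 1 distinct variable (y), which appears in the body. In the free term algebra distinct substitutions yield syntactically distinct ground instances.
Number of ground instances = 3.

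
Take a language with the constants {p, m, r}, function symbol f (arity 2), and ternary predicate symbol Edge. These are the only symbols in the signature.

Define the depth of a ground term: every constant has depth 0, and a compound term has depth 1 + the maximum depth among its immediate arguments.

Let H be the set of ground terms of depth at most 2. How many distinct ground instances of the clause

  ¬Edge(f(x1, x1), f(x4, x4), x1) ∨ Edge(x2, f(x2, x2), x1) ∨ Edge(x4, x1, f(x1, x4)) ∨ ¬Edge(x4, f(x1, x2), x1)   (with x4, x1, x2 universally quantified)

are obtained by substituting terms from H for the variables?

3176523

Ground terms of depth ≤ 2:
  Write N_k for the number of ground terms of depth ≤ k. A term of depth ≤ k is either a constant or a function symbol applied to arguments of depth ≤ k−1, so N_k = 3 + N_{k-1}^2.
  N_0 = 3
  N_1 = 3 + 3^2 = 12
  N_2 = 3 + 12^2 = 147
So there are 147 ground terms available for substitution.
There are 3 variables to instantiate (x4, x1, x2), each occurring in at least one literal, so different choices give different ground instances.
Number of ground instances = 147^3 = 3176523.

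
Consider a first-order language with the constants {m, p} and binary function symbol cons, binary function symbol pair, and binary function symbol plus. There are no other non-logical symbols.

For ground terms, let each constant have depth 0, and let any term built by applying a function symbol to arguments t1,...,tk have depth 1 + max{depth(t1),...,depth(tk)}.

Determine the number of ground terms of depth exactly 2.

Let N_k count ground terms of depth at most k. Each non-constant term of depth ≤ k is some function symbol applied to depth-≤(k−1) arguments, giving N_k = 2 + N_{k-1}^2 + N_{k-1}^2 + N_{k-1}^2.
N_0 = 2
N_1 = 2 + 2^2 + 2^2 + 2^2 = 14
N_2 = 2 + 14^2 + 14^2 + 14^2 = 590
Terms of depth exactly 2: N_2 − N_1 = 590 − 14 = 576.

576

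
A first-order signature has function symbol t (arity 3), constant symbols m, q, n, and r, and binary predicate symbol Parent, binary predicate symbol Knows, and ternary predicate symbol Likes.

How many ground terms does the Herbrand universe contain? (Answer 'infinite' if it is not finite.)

infinite

The signature has at least one function symbol (t, arity 3) and at least one constant (m).
Iterating t gives infinitely many distinct ground terms: m, t(m, m, m), t(t(m, m, m), t(m, m, m), t(m, m, m)), ...
So the Herbrand universe is infinite.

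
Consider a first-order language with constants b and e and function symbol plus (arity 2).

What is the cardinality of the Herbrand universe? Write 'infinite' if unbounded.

infinite

The signature has at least one function symbol (plus, arity 2) and at least one constant (b).
Iterating plus gives infinitely many distinct ground terms: b, plus(b, b), plus(plus(b, b), plus(b, b)), ...
So the Herbrand universe is infinite.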